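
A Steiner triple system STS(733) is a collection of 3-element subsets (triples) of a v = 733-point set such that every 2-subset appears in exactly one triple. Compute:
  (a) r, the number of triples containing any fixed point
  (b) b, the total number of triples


An STS(v) is a 2-(v, 3, 1) BIBD: block size k = 3, λ = 1.
Replication: r(k − 1) = λ(v − 1) ⇒ r·2 = 733 − 1 = 732 ⇒ r = 366.
Block count: b = v(v − 1)/6 = 733·732/6 = 536556/6 = 89426.
(Check via bk = vr: 89426·3 = 268278 = 733·366 = 268278 ✓.)

r = 366, b = 89426.


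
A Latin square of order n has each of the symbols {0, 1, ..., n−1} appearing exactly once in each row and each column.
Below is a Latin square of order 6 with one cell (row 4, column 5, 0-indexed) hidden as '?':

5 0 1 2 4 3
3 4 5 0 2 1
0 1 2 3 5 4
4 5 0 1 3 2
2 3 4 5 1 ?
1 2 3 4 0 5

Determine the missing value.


Row 4 contains symbols [1, 2, 3, 4, 5] — missing [0].
Column 5 contains symbols [1, 2, 3, 4, 5] — missing [0].
The missing symbol must appear in both missing sets; intersection = [0].
Therefore the hidden value is 0.

Missing value = 0.


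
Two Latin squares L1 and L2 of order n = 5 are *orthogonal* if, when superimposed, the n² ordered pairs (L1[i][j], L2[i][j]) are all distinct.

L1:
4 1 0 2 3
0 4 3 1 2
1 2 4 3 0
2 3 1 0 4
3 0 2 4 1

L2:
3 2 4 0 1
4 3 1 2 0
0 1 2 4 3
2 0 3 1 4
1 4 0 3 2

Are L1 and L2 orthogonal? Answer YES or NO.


Form the n² = 25 superimposed pairs (L1[i][j], L2[i][j]), row by row (rows and columns indexed from 0):
row 0: (4,3) (1,2) (0,4) (2,0) (3,1)
row 1: (0,4) (4,3) (3,1) (1,2) (2,0)
row 2: (1,0) (2,1) (4,2) (3,4) (0,3)
row 3: (2,2) (3,0) (1,3) (0,1) (4,4)
row 4: (3,1) (0,4) (2,0) (4,3) (1,2)
Orthogonality requires all 25 pairs distinct.
But the pair (0,4) repeats: cell (0,2) has L1 = 0, L2 = 4, and cell (1,0) has L1 = 0, L2 = 4.
A repeated pair means some other pair never occurs (only 15 distinct pairs out of 25), so the squares are not orthogonal.
Conclusion: NO.

NO


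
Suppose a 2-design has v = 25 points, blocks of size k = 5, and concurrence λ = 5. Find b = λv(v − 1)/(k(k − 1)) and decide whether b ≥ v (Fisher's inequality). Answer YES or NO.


b = λv(v − 1)/(k(k − 1)) = 5·25·24/(5·4) = 3000/20 = 150.
Compare with v = 25: b ≥ v, so Fisher's inequality holds.

YES


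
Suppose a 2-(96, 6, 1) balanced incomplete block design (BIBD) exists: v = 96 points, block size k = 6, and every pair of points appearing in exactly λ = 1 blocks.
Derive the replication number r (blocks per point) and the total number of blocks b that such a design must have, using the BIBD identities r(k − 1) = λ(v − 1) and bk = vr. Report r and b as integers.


Any 2-(v, k, λ) BIBD satisfies two necessary conditions:
  (i)  Each point sits in r blocks, and counting incidences through any fixed point gives r(k − 1) = λ(v − 1), so r = λ(v − 1)/(k − 1).
  (ii) Total incidences bk = vr, so b = vr/k.
Step 1: r = λ(v − 1)/(k − 1) = 1·(96 − 1)/(6 − 1) = 1·95/5 = 95/5 = 19.
Step 2: b = vr/k = 96·19/6 = 1824/6 = 304.
Check integrality: r = 19 ∈ Z ✓, b = 304 ∈ Z ✓.
(These identities are necessary conditions: they determine r and b for any design with these parameters, but do not by themselves prove that one exists.)

r = 19, b = 304.


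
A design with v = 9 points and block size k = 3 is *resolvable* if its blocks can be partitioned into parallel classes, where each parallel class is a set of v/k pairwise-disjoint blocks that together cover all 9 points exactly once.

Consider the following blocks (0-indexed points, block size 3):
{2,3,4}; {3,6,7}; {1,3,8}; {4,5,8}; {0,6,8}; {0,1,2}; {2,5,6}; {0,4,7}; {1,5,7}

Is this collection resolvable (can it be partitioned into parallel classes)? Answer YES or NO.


v = 9, block size k = 3, number of blocks = 9.
For resolvability, blocks must partition into parallel classes of size v/k = 3.
Total blocks must therefore be a multiple of 3: 9 = 3·3 + 0 ⇒ divisible ✓.
Greedy packing gives 3 candidate class(es). Each should be a full parallel class (size 3, covers all 9 points).
  Class 1 (3 blocks): {2,3,4}; {0,6,8}; {1,5,7}. Points covered: [0, 1, 2, 3, 4, 5, 6, 7, 8].
  Class 2 (3 blocks): {3,6,7}; {4,5,8}; {0,1,2}. Points covered: [0, 1, 2, 3, 4, 5, 6, 7, 8].
  Class 3 (3 blocks): {1,3,8}; {2,5,6}; {0,4,7}. Points covered: [0, 1, 2, 3, 4, 5, 6, 7, 8].
All classes full (size 3)? YES. All classes cover every point? YES.
Resolvable? YES.

YES


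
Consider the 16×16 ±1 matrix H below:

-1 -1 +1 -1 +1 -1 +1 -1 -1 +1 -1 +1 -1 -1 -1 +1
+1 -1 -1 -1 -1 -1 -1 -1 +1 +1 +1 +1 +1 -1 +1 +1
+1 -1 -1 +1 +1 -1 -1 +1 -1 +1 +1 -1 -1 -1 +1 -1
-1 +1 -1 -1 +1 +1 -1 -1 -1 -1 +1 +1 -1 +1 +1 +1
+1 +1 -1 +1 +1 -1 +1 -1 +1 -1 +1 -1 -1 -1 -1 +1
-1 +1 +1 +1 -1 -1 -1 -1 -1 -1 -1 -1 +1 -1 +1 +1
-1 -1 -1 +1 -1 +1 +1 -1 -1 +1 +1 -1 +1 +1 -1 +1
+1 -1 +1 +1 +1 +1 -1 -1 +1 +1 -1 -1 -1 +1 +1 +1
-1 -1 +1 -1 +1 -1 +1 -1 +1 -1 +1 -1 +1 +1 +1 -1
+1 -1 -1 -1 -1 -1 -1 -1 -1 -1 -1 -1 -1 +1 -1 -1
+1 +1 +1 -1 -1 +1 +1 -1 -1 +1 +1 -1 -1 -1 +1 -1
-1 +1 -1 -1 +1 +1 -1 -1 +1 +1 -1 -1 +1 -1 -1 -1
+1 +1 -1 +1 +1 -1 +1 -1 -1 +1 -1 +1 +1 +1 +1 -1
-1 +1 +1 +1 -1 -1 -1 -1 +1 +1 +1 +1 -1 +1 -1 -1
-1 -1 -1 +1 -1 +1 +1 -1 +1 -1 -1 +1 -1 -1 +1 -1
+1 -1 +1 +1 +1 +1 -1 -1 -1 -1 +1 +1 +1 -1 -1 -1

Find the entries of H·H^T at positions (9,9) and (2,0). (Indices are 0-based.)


Row 0 of H: [-1, -1, 1, -1, 1, -1, 1, -1, -1, 1, -1, 1, -1, -1, -1, 1].
Row 2 of H: [1, -1, -1, 1, 1, -1, -1, 1, -1, 1, 1, -1, -1, -1, 1, -1].
Row 9 of H: [1, -1, -1, -1, -1, -1, -1, -1, -1, -1, -1, -1, -1, 1, -1, -1].
(H·H^T)[9][9] = Σ_j H[9][j]·H[9][j] = (1)² + (-1)² + (-1)² + (-1)² + (-1)² + (-1)² + (-1)² + (-1)² + (-1)² + (-1)² + (-1)² + (-1)² + (-1)² + (1)² + (-1)² + (-1)² = 1 + 1 + 1 + 1 + 1 + 1 + 1 + 1 + 1 + 1 + 1 + 1 + 1 + 1 + 1 + 1 = 16.
(H·H^T)[2][0] = Σ_j H[2][j]·H[0][j] = (1)·(-1) + (-1)·(-1) + (-1)·(1) + (1)·(-1) + (1)·(1) + (-1)·(-1) + (-1)·(1) + (1)·(-1) + (-1)·(-1) + (1)·(1) + (1)·(-1) + (-1)·(1) + (-1)·(-1) + (-1)·(-1) + (1)·(-1) + (-1)·(1) = -1 + 1 + -1 + -1 + 1 + 1 + -1 + -1 + 1 + 1 + -1 + -1 + 1 + 1 + -1 + -1 = -2.
Rows 2 and 0 are not orthogonal (dot product = -2 ≠ 0), so H is not a Hadamard matrix.

(9,9) entry = 16; (2,0) entry = -2.


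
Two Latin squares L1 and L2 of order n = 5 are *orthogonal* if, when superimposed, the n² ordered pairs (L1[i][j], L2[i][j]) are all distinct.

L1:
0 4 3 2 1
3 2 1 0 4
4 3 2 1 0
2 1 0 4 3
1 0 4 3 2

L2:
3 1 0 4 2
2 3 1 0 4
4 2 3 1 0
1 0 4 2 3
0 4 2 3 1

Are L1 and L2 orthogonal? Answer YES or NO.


Form the n² = 25 superimposed pairs (L1[i][j], L2[i][j]), row by row (rows and columns indexed from 0):
row 0: (0,3) (4,1) (3,0) (2,4) (1,2)
row 1: (3,2) (2,3) (1,1) (0,0) (4,4)
row 2: (4,4) (3,2) (2,3) (1,1) (0,0)
row 3: (2,1) (1,0) (0,4) (4,2) (3,3)
row 4: (1,0) (0,4) (4,2) (3,3) (2,1)
Orthogonality requires all 25 pairs distinct.
But the pair (4,4) repeats: cell (1,4) has L1 = 4, L2 = 4, and cell (2,0) has L1 = 4, L2 = 4.
A repeated pair means some other pair never occurs (only 15 distinct pairs out of 25), so the squares are not orthogonal.
Conclusion: NO.

NO


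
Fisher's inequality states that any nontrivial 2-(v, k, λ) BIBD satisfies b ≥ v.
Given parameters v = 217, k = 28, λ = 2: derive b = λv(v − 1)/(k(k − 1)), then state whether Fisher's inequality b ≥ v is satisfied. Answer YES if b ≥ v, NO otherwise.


b = λv(v − 1)/(k(k − 1)) = 2·217·216/(28·27) = 93744/756 = 124.
Compare with v = 217: b < v, so Fisher's inequality fails.

NO


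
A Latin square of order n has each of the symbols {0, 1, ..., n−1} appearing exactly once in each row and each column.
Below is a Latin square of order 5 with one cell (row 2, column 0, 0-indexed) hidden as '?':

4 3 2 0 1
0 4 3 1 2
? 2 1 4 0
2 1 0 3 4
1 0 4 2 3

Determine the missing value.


Row 2 contains symbols [0, 1, 2, 4] — missing [3].
Column 0 contains symbols [0, 1, 2, 4] — missing [3].
The missing symbol must appear in both missing sets; intersection = [3].
Therefore the hidden value is 3.

Missing value = 3.


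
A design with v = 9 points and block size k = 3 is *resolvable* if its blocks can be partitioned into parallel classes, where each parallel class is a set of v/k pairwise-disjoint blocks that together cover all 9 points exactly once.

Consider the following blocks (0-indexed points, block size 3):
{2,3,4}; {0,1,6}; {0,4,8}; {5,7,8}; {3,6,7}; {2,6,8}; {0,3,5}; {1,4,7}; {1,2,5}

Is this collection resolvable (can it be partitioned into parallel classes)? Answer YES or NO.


v = 9, block size k = 3, number of blocks = 9.
For resolvability, blocks must partition into parallel classes of size v/k = 3.
Total blocks must therefore be a multiple of 3: 9 = 3·3 + 0 ⇒ divisible ✓.
Greedy packing gives 3 candidate class(es). Each should be a full parallel class (size 3, covers all 9 points).
  Class 1 (3 blocks): {2,3,4}; {0,1,6}; {5,7,8}. Points covered: [0, 1, 2, 3, 4, 5, 6, 7, 8].
  Class 2 (3 blocks): {0,4,8}; {3,6,7}; {1,2,5}. Points covered: [0, 1, 2, 3, 4, 5, 6, 7, 8].
  Class 3 (3 blocks): {2,6,8}; {0,3,5}; {1,4,7}. Points covered: [0, 1, 2, 3, 4, 5, 6, 7, 8].
All classes full (size 3)? YES. All classes cover every point? YES.
Resolvable? YES.

YES


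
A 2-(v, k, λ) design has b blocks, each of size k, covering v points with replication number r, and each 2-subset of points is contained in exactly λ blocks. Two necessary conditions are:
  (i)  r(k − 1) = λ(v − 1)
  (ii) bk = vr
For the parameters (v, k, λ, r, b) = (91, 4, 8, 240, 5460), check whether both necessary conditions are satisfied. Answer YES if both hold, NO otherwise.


Condition (i): r(k − 1) = 240·3 = 720; λ(v − 1) = 8·90 = 720. Match? YES.
Condition (ii): bk = 5460·4 = 21840; vr = 91·240 = 21840. Match? YES.
Both conditions hold? YES.

YES


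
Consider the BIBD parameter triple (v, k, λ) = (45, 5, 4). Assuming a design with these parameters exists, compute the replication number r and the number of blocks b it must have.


Any 2-(v, k, λ) BIBD satisfies two necessary conditions:
  (i)  Each point sits in r blocks, and counting incidences through any fixed point gives r(k − 1) = λ(v − 1), so r = λ(v − 1)/(k − 1).
  (ii) Total incidences bk = vr, so b = vr/k.
Step 1: r = λ(v − 1)/(k − 1) = 4·(45 − 1)/(5 − 1) = 4·44/4 = 176/4 = 44.
Step 2: b = vr/k = 45·44/5 = 1980/5 = 396.
Check integrality: r = 44 ∈ Z ✓, b = 396 ∈ Z ✓.
(These identities are necessary conditions: they determine r and b for any design with these parameters, but do not by themselves prove that one exists.)

r = 44, b = 396.


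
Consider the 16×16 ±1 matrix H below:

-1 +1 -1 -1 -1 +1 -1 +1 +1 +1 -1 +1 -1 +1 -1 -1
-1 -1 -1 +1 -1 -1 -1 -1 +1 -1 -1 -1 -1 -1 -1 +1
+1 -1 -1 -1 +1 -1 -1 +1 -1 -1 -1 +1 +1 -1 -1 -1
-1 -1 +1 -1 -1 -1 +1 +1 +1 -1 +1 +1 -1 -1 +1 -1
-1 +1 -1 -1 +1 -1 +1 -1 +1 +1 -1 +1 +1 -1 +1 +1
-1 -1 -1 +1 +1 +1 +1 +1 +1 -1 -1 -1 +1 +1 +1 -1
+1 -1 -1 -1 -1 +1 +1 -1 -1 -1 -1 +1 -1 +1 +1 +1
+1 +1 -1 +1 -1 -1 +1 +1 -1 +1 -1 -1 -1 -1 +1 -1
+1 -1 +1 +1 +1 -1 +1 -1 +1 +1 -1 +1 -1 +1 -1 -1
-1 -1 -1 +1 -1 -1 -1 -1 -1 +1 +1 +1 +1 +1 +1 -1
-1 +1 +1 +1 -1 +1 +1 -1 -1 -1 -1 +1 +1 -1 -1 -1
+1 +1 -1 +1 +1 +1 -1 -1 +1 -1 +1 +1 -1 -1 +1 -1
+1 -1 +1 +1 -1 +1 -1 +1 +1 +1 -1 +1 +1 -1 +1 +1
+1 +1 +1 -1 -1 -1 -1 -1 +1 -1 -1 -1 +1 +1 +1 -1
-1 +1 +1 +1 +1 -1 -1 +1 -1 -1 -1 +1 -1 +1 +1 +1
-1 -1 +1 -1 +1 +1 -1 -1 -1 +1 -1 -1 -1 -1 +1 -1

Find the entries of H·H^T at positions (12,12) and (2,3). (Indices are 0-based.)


Row 2 of H: [1, -1, -1, -1, 1, -1, -1, 1, -1, -1, -1, 1, 1, -1, -1, -1].
Row 3 of H: [-1, -1, 1, -1, -1, -1, 1, 1, 1, -1, 1, 1, -1, -1, 1, -1].
Row 12 of H: [1, -1, 1, 1, -1, 1, -1, 1, 1, 1, -1, 1, 1, -1, 1, 1].
(H·H^T)[12][12] = Σ_j H[12][j]·H[12][j] = (1)² + (-1)² + (1)² + (1)² + (-1)² + (1)² + (-1)² + (1)² + (1)² + (1)² + (-1)² + (1)² + (1)² + (-1)² + (1)² + (1)² = 1 + 1 + 1 + 1 + 1 + 1 + 1 + 1 + 1 + 1 + 1 + 1 + 1 + 1 + 1 + 1 = 16.
(H·H^T)[2][3] = Σ_j H[2][j]·H[3][j] = (1)·(-1) + (-1)·(-1) + (-1)·(1) + (-1)·(-1) + (1)·(-1) + (-1)·(-1) + (-1)·(1) + (1)·(1) + (-1)·(1) + (-1)·(-1) + (-1)·(1) + (1)·(1) + (1)·(-1) + (-1)·(-1) + (-1)·(1) + (-1)·(-1) = -1 + 1 + -1 + 1 + -1 + 1 + -1 + 1 + -1 + 1 + -1 + 1 + -1 + 1 + -1 + 1 = 0.
So rows 2 and 3 are orthogonal; the diagonal entry equals n = 16.

(12,12) entry = 16; (2,3) entry = 0.


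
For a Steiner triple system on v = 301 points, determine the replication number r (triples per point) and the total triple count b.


An STS(v) is a 2-(v, 3, 1) BIBD: block size k = 3, λ = 1.
Replication: r(k − 1) = λ(v − 1) ⇒ r·2 = 301 − 1 = 300 ⇒ r = 150.
Block count: b = v(v − 1)/6 = 301·300/6 = 90300/6 = 15050.
(Check via bk = vr: 15050·3 = 45150 = 301·150 = 45150 ✓.)

r = 150, b = 15050.


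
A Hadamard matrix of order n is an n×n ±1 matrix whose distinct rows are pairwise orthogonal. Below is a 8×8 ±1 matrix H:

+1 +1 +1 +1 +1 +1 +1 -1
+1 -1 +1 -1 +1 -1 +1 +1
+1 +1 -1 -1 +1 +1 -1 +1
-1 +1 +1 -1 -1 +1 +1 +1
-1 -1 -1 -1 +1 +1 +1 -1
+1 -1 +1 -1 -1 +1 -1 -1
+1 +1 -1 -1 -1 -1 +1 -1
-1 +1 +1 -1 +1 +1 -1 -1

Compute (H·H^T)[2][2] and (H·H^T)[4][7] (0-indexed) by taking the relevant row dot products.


Row 2 of H: [1, 1, -1, -1, 1, 1, -1, 1].
Row 4 of H: [-1, -1, -1, -1, 1, 1, 1, -1].
Row 7 of H: [-1, 1, 1, -1, 1, 1, -1, -1].
(H·H^T)[2][2] = Σ_j H[2][j]·H[2][j] = (1)² + (1)² + (-1)² + (-1)² + (1)² + (1)² + (-1)² + (1)² = 1 + 1 + 1 + 1 + 1 + 1 + 1 + 1 = 8.
(H·H^T)[4][7] = Σ_j H[4][j]·H[7][j] = (-1)·(-1) + (-1)·(1) + (-1)·(1) + (-1)·(-1) + (1)·(1) + (1)·(1) + (1)·(-1) + (-1)·(-1) = 1 + -1 + -1 + 1 + 1 + 1 + -1 + 1 = 2.
Rows 4 and 7 are not orthogonal (dot product = 2 ≠ 0), so H is not a Hadamard matrix.

(2,2) entry = 8; (4,7) entry = 2.


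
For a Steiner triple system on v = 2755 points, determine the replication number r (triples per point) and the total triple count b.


An STS(v) is a 2-(v, 3, 1) BIBD: block size k = 3, λ = 1.
Replication: r(k − 1) = λ(v − 1) ⇒ r·2 = 2755 − 1 = 2754 ⇒ r = 1377.
Block count: b = v(v − 1)/6 = 2755·2754/6 = 7587270/6 = 1264545.
(Check via bk = vr: 1264545·3 = 3793635 = 2755·1377 = 3793635 ✓.)

r = 1377, b = 1264545.


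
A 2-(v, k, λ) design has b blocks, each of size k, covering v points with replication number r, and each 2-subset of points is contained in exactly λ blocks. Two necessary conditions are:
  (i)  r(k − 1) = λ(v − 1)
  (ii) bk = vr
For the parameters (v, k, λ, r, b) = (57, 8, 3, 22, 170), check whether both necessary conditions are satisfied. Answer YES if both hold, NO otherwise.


Condition (i): r(k − 1) = 22·7 = 154; λ(v − 1) = 3·56 = 168. Match? NO.
Condition (ii): bk = 170·8 = 1360; vr = 57·22 = 1254. Match? NO.
Both conditions hold? NO.

NO


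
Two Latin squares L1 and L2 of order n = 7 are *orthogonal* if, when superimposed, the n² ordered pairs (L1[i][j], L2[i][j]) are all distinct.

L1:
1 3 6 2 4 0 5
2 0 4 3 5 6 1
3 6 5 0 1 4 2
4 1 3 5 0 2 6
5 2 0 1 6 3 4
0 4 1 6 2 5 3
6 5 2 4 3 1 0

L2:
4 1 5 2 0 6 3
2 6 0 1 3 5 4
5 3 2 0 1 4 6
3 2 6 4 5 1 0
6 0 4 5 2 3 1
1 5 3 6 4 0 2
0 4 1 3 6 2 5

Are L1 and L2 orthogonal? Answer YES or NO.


Form the n² = 49 superimposed pairs (L1[i][j], L2[i][j]), row by row (rows and columns indexed from 0):
row 0: (1,4) (3,1) (6,5) (2,2) (4,0) (0,6) (5,3)
row 1: (2,2) (0,6) (4,0) (3,1) (5,3) (6,5) (1,4)
row 2: (3,5) (6,3) (5,2) (0,0) (1,1) (4,4) (2,6)
row 3: (4,3) (1,2) (3,6) (5,4) (0,5) (2,1) (6,0)
row 4: (5,6) (2,0) (0,4) (1,5) (6,2) (3,3) (4,1)
row 5: (0,1) (4,5) (1,3) (6,6) (2,4) (5,0) (3,2)
row 6: (6,0) (5,4) (2,1) (4,3) (3,6) (1,2) (0,5)
Orthogonality requires all 49 pairs distinct.
But the pair (2,2) repeats: cell (0,3) has L1 = 2, L2 = 2, and cell (1,0) has L1 = 2, L2 = 2.
A repeated pair means some other pair never occurs (only 35 distinct pairs out of 49), so the squares are not orthogonal.
Conclusion: NO.

NO


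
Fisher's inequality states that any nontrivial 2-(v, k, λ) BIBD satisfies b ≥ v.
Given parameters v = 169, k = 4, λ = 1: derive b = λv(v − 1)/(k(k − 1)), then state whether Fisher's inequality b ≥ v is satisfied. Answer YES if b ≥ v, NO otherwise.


r = λ(v − 1)/(k − 1) = 1·168/3 = 56.
b = vr/k = 169·56/4 = 2366.
Fisher's inequality: b ≥ v ⇔ 2366 ≥ 169? YES.

YES


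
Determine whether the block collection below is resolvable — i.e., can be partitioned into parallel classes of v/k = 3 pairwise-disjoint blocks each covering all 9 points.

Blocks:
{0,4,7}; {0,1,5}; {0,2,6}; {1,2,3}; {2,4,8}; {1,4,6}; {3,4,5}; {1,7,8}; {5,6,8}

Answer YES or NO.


v = 9, block size k = 3, number of blocks = 9.
For resolvability, blocks must partition into parallel classes of size v/k = 3.
Total blocks must therefore be a multiple of 3: 9 = 3·3 + 0 ⇒ divisible ✓.
Consider block {0,1,5}. The only other block(s) in the collection disjoint from it are {2,4,8} — just 1 block(s). Any parallel class containing {0,1,5} would need 2 other blocks each disjoint from it, so no parallel class of size 3 can contain {0,1,5}.
Since every block must belong to some parallel class in a resolution, the collection cannot be partitioned into parallel classes.
Resolvable? NO.

NO


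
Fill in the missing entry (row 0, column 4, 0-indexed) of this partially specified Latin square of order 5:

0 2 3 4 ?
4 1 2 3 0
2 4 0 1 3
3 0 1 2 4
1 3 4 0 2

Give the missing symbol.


Row 0 contains symbols [0, 2, 3, 4] — missing [1].
Column 4 contains symbols [0, 2, 3, 4] — missing [1].
The missing symbol must appear in both missing sets; intersection = [1].
Therefore the hidden value is 1.

Missing value = 1.


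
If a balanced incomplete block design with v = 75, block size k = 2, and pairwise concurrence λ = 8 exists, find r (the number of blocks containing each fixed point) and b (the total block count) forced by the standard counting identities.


Any 2-(v, k, λ) BIBD satisfies two necessary conditions:
  (i)  Each point sits in r blocks, and counting incidences through any fixed point gives r(k − 1) = λ(v − 1), so r = λ(v − 1)/(k − 1).
  (ii) Total incidences bk = vr, so b = vr/k.
Step 1: r = λ(v − 1)/(k − 1) = 8·(75 − 1)/(2 − 1) = 8·74/1 = 592/1 = 592.
Step 2: b = vr/k = 75·592/2 = 44400/2 = 22200.
Check integrality: r = 592 ∈ Z ✓, b = 22200 ∈ Z ✓.
(These identities are necessary conditions: they determine r and b for any design with these parameters, but do not by themselves prove that one exists.)

r = 592, b = 22200.


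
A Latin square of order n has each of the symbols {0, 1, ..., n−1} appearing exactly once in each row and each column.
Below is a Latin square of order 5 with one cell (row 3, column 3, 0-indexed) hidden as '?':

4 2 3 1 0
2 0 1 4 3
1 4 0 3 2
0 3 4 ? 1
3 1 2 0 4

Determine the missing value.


Row 3 contains symbols [0, 1, 3, 4] — missing [2].
Column 3 contains symbols [0, 1, 3, 4] — missing [2].
The missing symbol must appear in both missing sets; intersection = [2].
Therefore the hidden value is 2.

Missing value = 2.


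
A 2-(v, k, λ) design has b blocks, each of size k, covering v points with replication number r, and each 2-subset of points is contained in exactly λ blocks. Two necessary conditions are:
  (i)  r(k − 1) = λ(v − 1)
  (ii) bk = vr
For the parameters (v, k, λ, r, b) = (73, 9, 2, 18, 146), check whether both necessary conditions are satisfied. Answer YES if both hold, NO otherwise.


Condition (i): r(k − 1) = 18·8 = 144; λ(v − 1) = 2·72 = 144. Match? YES.
Condition (ii): bk = 146·9 = 1314; vr = 73·18 = 1314. Match? YES.
Both conditions hold? YES.

YES


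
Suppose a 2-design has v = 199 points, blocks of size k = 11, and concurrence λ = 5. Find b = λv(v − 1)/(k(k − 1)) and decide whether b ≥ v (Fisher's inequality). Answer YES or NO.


r = λ(v − 1)/(k − 1) = 5·198/10 = 99.
b = vr/k = 199·99/11 = 1791.
Fisher's inequality: b ≥ v ⇔ 1791 ≥ 199? YES.

YES


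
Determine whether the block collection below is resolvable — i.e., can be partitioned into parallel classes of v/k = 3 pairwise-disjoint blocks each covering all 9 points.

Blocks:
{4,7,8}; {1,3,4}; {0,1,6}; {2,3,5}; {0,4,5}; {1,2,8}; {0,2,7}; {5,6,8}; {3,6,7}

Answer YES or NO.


v = 9, block size k = 3, number of blocks = 9.
For resolvability, blocks must partition into parallel classes of size v/k = 3.
Total blocks must therefore be a multiple of 3: 9 = 3·3 + 0 ⇒ divisible ✓.
Greedy packing gives 3 candidate class(es). Each should be a full parallel class (size 3, covers all 9 points).
  Class 1 (3 blocks): {4,7,8}; {0,1,6}; {2,3,5}. Points covered: [0, 1, 2, 3, 4, 5, 6, 7, 8].
  Class 2 (3 blocks): {1,3,4}; {0,2,7}; {5,6,8}. Points covered: [0, 1, 2, 3, 4, 5, 6, 7, 8].
  Class 3 (3 blocks): {0,4,5}; {1,2,8}; {3,6,7}. Points covered: [0, 1, 2, 3, 4, 5, 6, 7, 8].
All classes full (size 3)? YES. All classes cover every point? YES.
Resolvable? YES.

YES


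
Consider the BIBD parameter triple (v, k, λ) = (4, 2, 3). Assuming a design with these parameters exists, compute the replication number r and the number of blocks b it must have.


Any 2-(v, k, λ) BIBD satisfies two necessary conditions:
  (i)  Each point sits in r blocks, and counting incidences through any fixed point gives r(k − 1) = λ(v − 1), so r = λ(v − 1)/(k − 1).
  (ii) Total incidences bk = vr, so b = vr/k.
Step 1: r = λ(v − 1)/(k − 1) = 3·(4 − 1)/(2 − 1) = 3·3/1 = 9/1 = 9.
Step 2: b = vr/k = 4·9/2 = 36/2 = 18.
Check integrality: r = 9 ∈ Z ✓, b = 18 ∈ Z ✓.
(These identities are necessary conditions: they determine r and b for any design with these parameters, but do not by themselves prove that one exists.)

r = 9, b = 18.


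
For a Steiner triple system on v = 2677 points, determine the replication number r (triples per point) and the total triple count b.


An STS(v) is a 2-(v, 3, 1) BIBD: block size k = 3, λ = 1.
Replication: r(k − 1) = λ(v − 1) ⇒ r·2 = 2677 − 1 = 2676 ⇒ r = 1338.
Block count: bk = vr ⇒ b·3 = 2677·1338 = 3581826 ⇒ b = 1193942.
(Check via b = v(v − 1)/6 = 2677·2676/6 = 7163652/6 = 1193942.)

r = 1338, b = 1193942.


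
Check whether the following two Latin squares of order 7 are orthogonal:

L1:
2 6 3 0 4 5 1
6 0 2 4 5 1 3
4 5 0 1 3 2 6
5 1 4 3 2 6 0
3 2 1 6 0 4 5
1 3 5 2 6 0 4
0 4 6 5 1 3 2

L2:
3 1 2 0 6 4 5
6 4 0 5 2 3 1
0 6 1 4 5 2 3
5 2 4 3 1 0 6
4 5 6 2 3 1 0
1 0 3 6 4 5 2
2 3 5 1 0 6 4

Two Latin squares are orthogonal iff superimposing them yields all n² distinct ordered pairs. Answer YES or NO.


Form the n² = 49 superimposed pairs (L1[i][j], L2[i][j]), row by row (rows and columns indexed from 0):
row 0: (2,3) (6,1) (3,2) (0,0) (4,6) (5,4) (1,5)
row 1: (6,6) (0,4) (2,0) (4,5) (5,2) (1,3) (3,1)
row 2: (4,0) (5,6) (0,1) (1,4) (3,5) (2,2) (6,3)
row 3: (5,5) (1,2) (4,4) (3,3) (2,1) (6,0) (0,6)
row 4: (3,4) (2,5) (1,6) (6,2) (0,3) (4,1) (5,0)
row 5: (1,1) (3,0) (5,3) (2,6) (6,4) (0,5) (4,2)
row 6: (0,2) (4,3) (6,5) (5,1) (1,0) (3,6) (2,4)
Orthogonality requires all 49 pairs distinct.
Check by first coordinate: for each symbol s of L1, list the L2 entries in the n cells where L1 = s; they must all differ.
  L1 = 0: L2 entries (in reading order) 0, 4, 1, 6, 3, 5, 2 — all 7 distinct ✓
  L1 = 1: L2 entries (in reading order) 5, 3, 4, 2, 6, 1, 0 — all 7 distinct ✓
  L1 = 2: L2 entries (in reading order) 3, 0, 2, 1, 5, 6, 4 — all 7 distinct ✓
  L1 = 3: L2 entries (in reading order) 2, 1, 5, 3, 4, 0, 6 — all 7 distinct ✓
  L1 = 4: L2 entries (in reading order) 6, 5, 0, 4, 1, 2, 3 — all 7 distinct ✓
  L1 = 5: L2 entries (in reading order) 4, 2, 6, 5, 0, 3, 1 — all 7 distinct ✓
  L1 = 6: L2 entries (in reading order) 1, 6, 3, 0, 2, 4, 5 — all 7 distinct ✓
Every symbol of L1 meets every symbol of L2 exactly once, so all 49 pairs are distinct (49 of 49).
Conclusion: YES.

YES


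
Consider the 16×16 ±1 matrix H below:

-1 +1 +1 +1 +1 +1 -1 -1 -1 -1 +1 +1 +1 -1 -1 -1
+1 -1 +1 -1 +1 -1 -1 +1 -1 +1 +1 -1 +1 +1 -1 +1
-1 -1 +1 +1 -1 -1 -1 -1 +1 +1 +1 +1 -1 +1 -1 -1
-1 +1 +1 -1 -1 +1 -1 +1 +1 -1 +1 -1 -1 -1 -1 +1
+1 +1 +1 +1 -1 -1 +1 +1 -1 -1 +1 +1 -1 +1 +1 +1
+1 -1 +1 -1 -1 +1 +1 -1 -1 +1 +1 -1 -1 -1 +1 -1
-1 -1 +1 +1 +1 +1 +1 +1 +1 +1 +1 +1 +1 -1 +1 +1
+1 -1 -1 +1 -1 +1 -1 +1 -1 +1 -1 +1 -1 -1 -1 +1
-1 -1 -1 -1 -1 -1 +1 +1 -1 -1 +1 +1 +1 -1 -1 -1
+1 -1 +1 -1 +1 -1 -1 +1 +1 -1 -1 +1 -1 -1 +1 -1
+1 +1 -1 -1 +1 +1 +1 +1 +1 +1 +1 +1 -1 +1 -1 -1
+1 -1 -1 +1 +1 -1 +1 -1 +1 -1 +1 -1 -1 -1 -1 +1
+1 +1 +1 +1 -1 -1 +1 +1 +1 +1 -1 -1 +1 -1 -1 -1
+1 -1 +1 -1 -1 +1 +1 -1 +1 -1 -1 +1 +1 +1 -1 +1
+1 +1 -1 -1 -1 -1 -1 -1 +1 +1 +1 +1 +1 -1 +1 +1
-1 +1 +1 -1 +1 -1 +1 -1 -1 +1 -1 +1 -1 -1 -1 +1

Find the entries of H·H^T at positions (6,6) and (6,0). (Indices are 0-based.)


Row 0 of H: [-1, 1, 1, 1, 1, 1, -1, -1, -1, -1, 1, 1, 1, -1, -1, -1].
Row 6 of H: [-1, -1, 1, 1, 1, 1, 1, 1, 1, 1, 1, 1, 1, -1, 1, 1].
(H·H^T)[6][6] = Σ_j H[6][j]·H[6][j] = (-1)² + (-1)² + (1)² + (1)² + (1)² + (1)² + (1)² + (1)² + (1)² + (1)² + (1)² + (1)² + (1)² + (-1)² + (1)² + (1)² = 1 + 1 + 1 + 1 + 1 + 1 + 1 + 1 + 1 + 1 + 1 + 1 + 1 + 1 + 1 + 1 = 16.
(H·H^T)[6][0] = Σ_j H[6][j]·H[0][j] = (-1)·(-1) + (-1)·(1) + (1)·(1) + (1)·(1) + (1)·(1) + (1)·(1) + (1)·(-1) + (1)·(-1) + (1)·(-1) + (1)·(-1) + (1)·(1) + (1)·(1) + (1)·(1) + (-1)·(-1) + (1)·(-1) + (1)·(-1) = 1 + -1 + 1 + 1 + 1 + 1 + -1 + -1 + -1 + -1 + 1 + 1 + 1 + 1 + -1 + -1 = 2.
Rows 6 and 0 are not orthogonal (dot product = 2 ≠ 0), so H is not a Hadamard matrix.

(6,6) entry = 16; (6,0) entry = 2.


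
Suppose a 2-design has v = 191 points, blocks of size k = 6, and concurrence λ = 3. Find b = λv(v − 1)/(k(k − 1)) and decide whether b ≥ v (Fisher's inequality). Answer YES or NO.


b = λv(v − 1)/(k(k − 1)) = 3·191·190/(6·5) = 108870/30 = 3629.
Compare with v = 191: b ≥ v, so Fisher's inequality holds.

YES


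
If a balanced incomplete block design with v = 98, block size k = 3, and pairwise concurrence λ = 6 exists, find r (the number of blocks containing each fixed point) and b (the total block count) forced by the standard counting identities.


Any 2-(v, k, λ) BIBD satisfies two necessary conditions:
  (i)  Each point sits in r blocks, and counting incidences through any fixed point gives r(k − 1) = λ(v − 1), so r = λ(v − 1)/(k − 1).
  (ii) Total incidences bk = vr, so b = vr/k.
Step 1: r = λ(v − 1)/(k − 1) = 6·(98 − 1)/(3 − 1) = 6·97/2 = 582/2 = 291.
Step 2: b = vr/k = 98·291/3 = 28518/3 = 9506.
Check integrality: r = 291 ∈ Z ✓, b = 9506 ∈ Z ✓.
(These identities are necessary conditions: they determine r and b for any design with these parameters, but do not by themselves prove that one exists.)

r = 291, b = 9506.


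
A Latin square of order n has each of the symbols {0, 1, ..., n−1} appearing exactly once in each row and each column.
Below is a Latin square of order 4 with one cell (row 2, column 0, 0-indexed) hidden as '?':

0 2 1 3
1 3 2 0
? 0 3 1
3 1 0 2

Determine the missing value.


Row 2 contains symbols [0, 1, 3] — missing [2].
Column 0 contains symbols [0, 1, 3] — missing [2].
The missing symbol must appear in both missing sets; intersection = [2].
Therefore the hidden value is 2.

Missing value = 2.


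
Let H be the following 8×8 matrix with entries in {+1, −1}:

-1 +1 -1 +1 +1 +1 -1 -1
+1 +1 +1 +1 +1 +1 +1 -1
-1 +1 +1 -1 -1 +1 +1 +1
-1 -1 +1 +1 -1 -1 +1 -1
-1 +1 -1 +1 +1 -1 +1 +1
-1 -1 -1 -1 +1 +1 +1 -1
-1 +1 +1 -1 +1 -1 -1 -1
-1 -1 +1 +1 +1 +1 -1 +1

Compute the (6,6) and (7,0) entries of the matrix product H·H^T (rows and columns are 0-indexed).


Row 0 of H: [-1, 1, -1, 1, 1, 1, -1, -1].
Row 6 of H: [-1, 1, 1, -1, 1, -1, -1, -1].
Row 7 of H: [-1, -1, 1, 1, 1, 1, -1, 1].
(H·H^T)[6][6] = Σ_j H[6][j]·H[6][j] = (-1)² + (1)² + (1)² + (-1)² + (1)² + (-1)² + (-1)² + (-1)² = 1 + 1 + 1 + 1 + 1 + 1 + 1 + 1 = 8.
(H·H^T)[7][0] = Σ_j H[7][j]·H[0][j] = (-1)·(-1) + (-1)·(1) + (1)·(-1) + (1)·(1) + (1)·(1) + (1)·(1) + (-1)·(-1) + (1)·(-1) = 1 + -1 + -1 + 1 + 1 + 1 + 1 + -1 = 2.
Rows 7 and 0 are not orthogonal (dot product = 2 ≠ 0), so H is not a Hadamard matrix.

(6,6) entry = 8; (7,0) entry = 2.


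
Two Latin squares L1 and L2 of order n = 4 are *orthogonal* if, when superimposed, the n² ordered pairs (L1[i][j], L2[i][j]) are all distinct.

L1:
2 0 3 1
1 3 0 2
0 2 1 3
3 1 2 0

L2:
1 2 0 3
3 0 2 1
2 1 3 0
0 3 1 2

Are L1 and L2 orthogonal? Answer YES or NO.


Form the n² = 16 superimposed pairs (L1[i][j], L2[i][j]), row by row (rows and columns indexed from 0):
row 0: (2,1) (0,2) (3,0) (1,3)
row 1: (1,3) (3,0) (0,2) (2,1)
row 2: (0,2) (2,1) (1,3) (3,0)
row 3: (3,0) (1,3) (2,1) (0,2)
Orthogonality requires all 16 pairs distinct.
But the pair (1,3) repeats: cell (0,3) has L1 = 1, L2 = 3, and cell (1,0) has L1 = 1, L2 = 3.
A repeated pair means some other pair never occurs (only 4 distinct pairs out of 16), so the squares are not orthogonal.
Conclusion: NO.

NO


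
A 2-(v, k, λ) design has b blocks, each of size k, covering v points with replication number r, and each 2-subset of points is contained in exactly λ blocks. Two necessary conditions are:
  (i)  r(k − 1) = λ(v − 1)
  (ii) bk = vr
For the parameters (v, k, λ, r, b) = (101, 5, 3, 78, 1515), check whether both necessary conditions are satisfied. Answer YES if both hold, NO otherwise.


Condition (i): r(k − 1) = 78·4 = 312; λ(v − 1) = 3·100 = 300. Match? NO.
Condition (ii): bk = 1515·5 = 7575; vr = 101·78 = 7878. Match? NO.
Both conditions hold? NO.

NO


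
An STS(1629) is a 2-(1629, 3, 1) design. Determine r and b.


An STS(v) is a 2-(v, 3, 1) BIBD: block size k = 3, λ = 1.
Replication: r(k − 1) = λ(v − 1) ⇒ r·2 = 1629 − 1 = 1628 ⇒ r = 814.
Block count: b = v(v − 1)/6 = 1629·1628/6 = 2652012/6 = 442002.
(Check via bk = vr: 442002·3 = 1326006 = 1629·814 = 1326006 ✓.)

r = 814, b = 442002.


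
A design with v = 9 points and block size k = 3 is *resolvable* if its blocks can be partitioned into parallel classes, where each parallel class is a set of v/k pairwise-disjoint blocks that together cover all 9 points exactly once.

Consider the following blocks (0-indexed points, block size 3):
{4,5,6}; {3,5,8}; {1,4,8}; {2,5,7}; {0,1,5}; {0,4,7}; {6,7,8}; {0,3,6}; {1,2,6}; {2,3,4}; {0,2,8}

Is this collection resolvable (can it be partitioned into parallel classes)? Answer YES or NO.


v = 9, block size k = 3, number of blocks = 11.
For resolvability, blocks must partition into parallel classes of size v/k = 3.
Total blocks must therefore be a multiple of 3: 11 = 3·3 + 2 ⇒ not divisible ✗.
Resolvable? NO.

NO


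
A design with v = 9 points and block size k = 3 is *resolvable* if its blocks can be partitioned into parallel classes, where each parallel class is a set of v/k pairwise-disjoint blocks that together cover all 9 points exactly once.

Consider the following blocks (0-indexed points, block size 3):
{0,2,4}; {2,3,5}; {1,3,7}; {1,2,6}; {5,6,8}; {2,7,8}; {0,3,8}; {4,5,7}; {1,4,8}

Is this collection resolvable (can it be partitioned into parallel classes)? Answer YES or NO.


v = 9, block size k = 3, number of blocks = 9.
For resolvability, blocks must partition into parallel classes of size v/k = 3.
Total blocks must therefore be a multiple of 3: 9 = 3·3 + 0 ⇒ divisible ✓.
Consider block {2,3,5}. The only other block(s) in the collection disjoint from it are {1,4,8} — just 1 block(s). Any parallel class containing {2,3,5} would need 2 other blocks each disjoint from it, so no parallel class of size 3 can contain {2,3,5}.
Since every block must belong to some parallel class in a resolution, the collection cannot be partitioned into parallel classes.
Resolvable? NO.

NO


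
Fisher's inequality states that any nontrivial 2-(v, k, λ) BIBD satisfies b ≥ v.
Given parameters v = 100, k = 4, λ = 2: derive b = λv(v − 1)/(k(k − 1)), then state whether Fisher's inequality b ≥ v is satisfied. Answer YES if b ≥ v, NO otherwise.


r = λ(v − 1)/(k − 1) = 2·99/3 = 66.
b = vr/k = 100·66/4 = 1650.
Fisher's inequality: b ≥ v ⇔ 1650 ≥ 100? YES.

YES


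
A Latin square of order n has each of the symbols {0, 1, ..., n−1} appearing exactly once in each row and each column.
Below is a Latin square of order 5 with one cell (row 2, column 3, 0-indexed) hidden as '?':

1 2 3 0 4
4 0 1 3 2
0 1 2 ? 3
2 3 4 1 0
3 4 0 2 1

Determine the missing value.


Row 2 contains symbols [0, 1, 2, 3] — missing [4].
Column 3 contains symbols [0, 1, 2, 3] — missing [4].
The missing symbol must appear in both missing sets; intersection = [4].
Therefore the hidden value is 4.

Missing value = 4.


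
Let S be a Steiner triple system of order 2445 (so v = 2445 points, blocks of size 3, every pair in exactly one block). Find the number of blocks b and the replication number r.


An STS(v) is a 2-(v, 3, 1) BIBD: block size k = 3, λ = 1.
Replication: r(k − 1) = λ(v − 1) ⇒ r·2 = 2445 − 1 = 2444 ⇒ r = 1222.
Block count: b = v(v − 1)/6 = 2445·2444/6 = 5975580/6 = 995930.
(Check via bk = vr: 995930·3 = 2987790 = 2445·1222 = 2987790 ✓.)

r = 1222, b = 995930.


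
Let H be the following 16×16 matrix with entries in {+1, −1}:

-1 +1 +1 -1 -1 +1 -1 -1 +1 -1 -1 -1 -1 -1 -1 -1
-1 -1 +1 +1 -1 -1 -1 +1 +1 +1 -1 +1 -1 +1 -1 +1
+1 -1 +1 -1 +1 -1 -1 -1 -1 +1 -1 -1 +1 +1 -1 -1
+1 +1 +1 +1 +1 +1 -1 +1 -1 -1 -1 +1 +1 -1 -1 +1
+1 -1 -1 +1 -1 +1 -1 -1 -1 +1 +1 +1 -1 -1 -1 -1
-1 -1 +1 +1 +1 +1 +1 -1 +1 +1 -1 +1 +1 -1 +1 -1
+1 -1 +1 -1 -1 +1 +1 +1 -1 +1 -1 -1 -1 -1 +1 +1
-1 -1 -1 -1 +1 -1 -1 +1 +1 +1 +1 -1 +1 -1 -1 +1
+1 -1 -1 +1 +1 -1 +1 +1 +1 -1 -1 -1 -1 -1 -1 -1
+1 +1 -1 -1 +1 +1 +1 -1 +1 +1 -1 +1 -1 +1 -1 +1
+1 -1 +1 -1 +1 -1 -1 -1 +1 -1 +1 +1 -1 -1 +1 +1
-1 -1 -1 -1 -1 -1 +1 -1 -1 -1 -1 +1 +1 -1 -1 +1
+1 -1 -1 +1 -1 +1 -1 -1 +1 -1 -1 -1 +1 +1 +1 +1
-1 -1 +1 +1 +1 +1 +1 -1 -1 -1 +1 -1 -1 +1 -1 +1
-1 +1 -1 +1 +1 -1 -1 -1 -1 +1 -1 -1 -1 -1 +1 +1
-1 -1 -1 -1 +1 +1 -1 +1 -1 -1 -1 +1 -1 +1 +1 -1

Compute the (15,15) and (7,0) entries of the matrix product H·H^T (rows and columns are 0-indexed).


Row 0 of H: [-1, 1, 1, -1, -1, 1, -1, -1, 1, -1, -1, -1, -1, -1, -1, -1].
Row 7 of H: [-1, -1, -1, -1, 1, -1, -1, 1, 1, 1, 1, -1, 1, -1, -1, 1].
Row 15 of H: [-1, -1, -1, -1, 1, 1, -1, 1, -1, -1, -1, 1, -1, 1, 1, -1].
(H·H^T)[15][15] = Σ_j H[15][j]·H[15][j] = (-1)² + (-1)² + (-1)² + (-1)² + (1)² + (1)² + (-1)² + (1)² + (-1)² + (-1)² + (-1)² + (1)² + (-1)² + (1)² + (1)² + (-1)² = 1 + 1 + 1 + 1 + 1 + 1 + 1 + 1 + 1 + 1 + 1 + 1 + 1 + 1 + 1 + 1 = 16.
(H·H^T)[7][0] = Σ_j H[7][j]·H[0][j] = (-1)·(-1) + (-1)·(1) + (-1)·(1) + (-1)·(-1) + (1)·(-1) + (-1)·(1) + (-1)·(-1) + (1)·(-1) + (1)·(1) + (1)·(-1) + (1)·(-1) + (-1)·(-1) + (1)·(-1) + (-1)·(-1) + (-1)·(-1) + (1)·(-1) = 1 + -1 + -1 + 1 + -1 + -1 + 1 + -1 + 1 + -1 + -1 + 1 + -1 + 1 + 1 + -1 = -2.
Rows 7 and 0 are not orthogonal (dot product = -2 ≠ 0), so H is not a Hadamard matrix.

(15,15) entry = 16; (7,0) entry = -2.


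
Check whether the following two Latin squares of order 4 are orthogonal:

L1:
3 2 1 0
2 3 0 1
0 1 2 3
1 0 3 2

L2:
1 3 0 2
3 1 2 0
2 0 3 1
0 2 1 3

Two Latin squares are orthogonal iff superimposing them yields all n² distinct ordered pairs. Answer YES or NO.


Form the n² = 16 superimposed pairs (L1[i][j], L2[i][j]), row by row (rows and columns indexed from 0):
row 0: (3,1) (2,3) (1,0) (0,2)
row 1: (2,3) (3,1) (0,2) (1,0)
row 2: (0,2) (1,0) (2,3) (3,1)
row 3: (1,0) (0,2) (3,1) (2,3)
Orthogonality requires all 16 pairs distinct.
But the pair (2,3) repeats: cell (0,1) has L1 = 2, L2 = 3, and cell (1,0) has L1 = 2, L2 = 3.
A repeated pair means some other pair never occurs (only 4 distinct pairs out of 16), so the squares are not orthogonal.
Conclusion: NO.

NO


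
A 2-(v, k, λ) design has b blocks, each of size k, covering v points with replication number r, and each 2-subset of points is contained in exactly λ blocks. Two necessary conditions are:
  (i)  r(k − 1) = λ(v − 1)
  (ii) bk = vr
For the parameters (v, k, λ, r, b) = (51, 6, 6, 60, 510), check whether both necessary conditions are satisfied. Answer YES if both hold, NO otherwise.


Condition (i): r(k − 1) = 60·5 = 300; λ(v − 1) = 6·50 = 300. Match? YES.
Condition (ii): bk = 510·6 = 3060; vr = 51·60 = 3060. Match? YES.
Both conditions hold? YES.

YES


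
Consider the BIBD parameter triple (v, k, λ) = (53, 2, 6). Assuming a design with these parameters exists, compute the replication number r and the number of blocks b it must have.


Any 2-(v, k, λ) BIBD satisfies two necessary conditions:
  (i)  Each point sits in r blocks, and counting incidences through any fixed point gives r(k − 1) = λ(v − 1), so r = λ(v − 1)/(k − 1).
  (ii) Total incidences bk = vr, so b = vr/k.
Step 1: r = λ(v − 1)/(k − 1) = 6·(53 − 1)/(2 − 1) = 6·52/1 = 312/1 = 312.
Step 2: b = vr/k = 53·312/2 = 16536/2 = 8268.
Check integrality: r = 312 ∈ Z ✓, b = 8268 ∈ Z ✓.
(These identities are necessary conditions: they determine r and b for any design with these parameters, but do not by themselves prove that one exists.)

r = 312, b = 8268.


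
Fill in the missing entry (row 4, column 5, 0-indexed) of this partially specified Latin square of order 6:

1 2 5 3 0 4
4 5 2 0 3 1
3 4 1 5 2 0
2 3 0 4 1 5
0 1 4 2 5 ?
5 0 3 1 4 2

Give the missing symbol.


Row 4 contains symbols [0, 1, 2, 4, 5] — missing [3].
Column 5 contains symbols [0, 1, 2, 4, 5] — missing [3].
The missing symbol must appear in both missing sets; intersection = [3].
Therefore the hidden value is 3.

Missing value = 3.


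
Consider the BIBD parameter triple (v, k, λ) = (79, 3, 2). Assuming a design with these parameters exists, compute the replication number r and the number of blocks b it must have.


Any 2-(v, k, λ) BIBD satisfies two necessary conditions:
  (i)  Each point sits in r blocks, and counting incidences through any fixed point gives r(k − 1) = λ(v − 1), so r = λ(v − 1)/(k − 1).
  (ii) Total incidences bk = vr, so b = vr/k.
Step 1: r = λ(v − 1)/(k − 1) = 2·(79 − 1)/(3 − 1) = 2·78/2 = 156/2 = 78.
Step 2: b = vr/k = 79·78/3 = 6162/3 = 2054.
Check integrality: r = 78 ∈ Z ✓, b = 2054 ∈ Z ✓.
(These identities are necessary conditions: they determine r and b for any design with these parameters, but do not by themselves prove that one exists.)

r = 78, b = 2054.


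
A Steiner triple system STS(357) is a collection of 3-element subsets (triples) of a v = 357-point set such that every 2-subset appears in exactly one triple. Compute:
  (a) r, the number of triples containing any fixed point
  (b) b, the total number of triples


An STS(v) is a 2-(v, 3, 1) BIBD: block size k = 3, λ = 1.
Replication: r(k − 1) = λ(v − 1) ⇒ r·2 = 357 − 1 = 356 ⇒ r = 178.
Block count: bk = vr ⇒ b·3 = 357·178 = 63546 ⇒ b = 21182.

r = 178, b = 21182.


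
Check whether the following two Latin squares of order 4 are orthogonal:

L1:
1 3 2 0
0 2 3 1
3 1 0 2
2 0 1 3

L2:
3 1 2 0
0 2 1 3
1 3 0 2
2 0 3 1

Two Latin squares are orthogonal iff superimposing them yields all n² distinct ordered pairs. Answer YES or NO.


Form the n² = 16 superimposed pairs (L1[i][j], L2[i][j]), row by row (rows and columns indexed from 0):
row 0: (1,3) (3,1) (2,2) (0,0)
row 1: (0,0) (2,2) (3,1) (1,3)
row 2: (3,1) (1,3) (0,0) (2,2)
row 3: (2,2) (0,0) (1,3) (3,1)
Orthogonality requires all 16 pairs distinct.
But the pair (0,0) repeats: cell (0,3) has L1 = 0, L2 = 0, and cell (1,0) has L1 = 0, L2 = 0.
A repeated pair means some other pair never occurs (only 4 distinct pairs out of 16), so the squares are not orthogonal.
Conclusion: NO.

NO


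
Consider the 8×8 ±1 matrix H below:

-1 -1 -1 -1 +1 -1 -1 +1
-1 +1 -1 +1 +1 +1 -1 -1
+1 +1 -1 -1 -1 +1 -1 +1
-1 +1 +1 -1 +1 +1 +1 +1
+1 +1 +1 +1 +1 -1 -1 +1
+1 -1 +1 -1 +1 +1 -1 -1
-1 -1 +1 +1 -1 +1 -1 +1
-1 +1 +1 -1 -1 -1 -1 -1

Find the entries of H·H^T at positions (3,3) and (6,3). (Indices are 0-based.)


Row 3 of H: [-1, 1, 1, -1, 1, 1, 1, 1].
Row 6 of H: [-1, -1, 1, 1, -1, 1, -1, 1].
(H·H^T)[3][3] = Σ_j H[3][j]·H[3][j] = (-1)² + (1)² + (1)² + (-1)² + (1)² + (1)² + (1)² + (1)² = 1 + 1 + 1 + 1 + 1 + 1 + 1 + 1 = 8.
(H·H^T)[6][3] = Σ_j H[6][j]·H[3][j] = (-1)·(-1) + (-1)·(1) + (1)·(1) + (1)·(-1) + (-1)·(1) + (1)·(1) + (-1)·(1) + (1)·(1) = 1 + -1 + 1 + -1 + -1 + 1 + -1 + 1 = 0.
So rows 6 and 3 are orthogonal; the diagonal entry equals n = 8.

(3,3) entry = 8; (6,3) entry = 0.
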